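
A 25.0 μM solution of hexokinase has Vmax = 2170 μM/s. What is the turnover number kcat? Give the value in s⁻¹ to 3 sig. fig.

86.8 s⁻¹

kcat = Vmax/[E]total = 2170 μM/s / 25.0 μM = 86.8 s⁻¹.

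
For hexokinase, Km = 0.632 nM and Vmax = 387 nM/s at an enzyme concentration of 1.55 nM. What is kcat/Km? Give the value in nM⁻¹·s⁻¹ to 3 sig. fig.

kcat = Vmax/[E]total = 387/1.55 = 250 s⁻¹.
kcat/Km = 250/0.632 = 395 nM⁻¹·s⁻¹.

395 nM⁻¹·s⁻¹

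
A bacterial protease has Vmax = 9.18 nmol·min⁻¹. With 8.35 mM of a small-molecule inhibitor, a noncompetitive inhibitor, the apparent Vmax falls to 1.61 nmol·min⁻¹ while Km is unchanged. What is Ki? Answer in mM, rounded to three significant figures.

1.78 mM

Noncompetitive: Vmax,app = Vmax/α with α = 1 + [I]/Ki.
α = Vmax/Vmax,app = 9.18/1.61 = 5.702.
Since α = 1 + [I]/Ki, [I]/Ki = 5.702 − 1 = 4.702 and Ki = 8.35/4.702 = 1.78 mM.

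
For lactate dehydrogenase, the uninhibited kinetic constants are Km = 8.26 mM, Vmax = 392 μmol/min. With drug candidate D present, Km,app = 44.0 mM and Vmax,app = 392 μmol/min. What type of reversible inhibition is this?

competitive

Km increases (8.26 → 44.0 mM) while Vmax is unchanged — the hallmark of competitive inhibition.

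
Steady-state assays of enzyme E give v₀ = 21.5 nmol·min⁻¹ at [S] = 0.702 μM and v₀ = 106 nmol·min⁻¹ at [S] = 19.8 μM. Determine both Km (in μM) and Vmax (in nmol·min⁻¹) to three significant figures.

From v = Vmax[S]/(Km+[S]), each point gives Vmax = v(Km+[S])/[S].
Equating: 21.5(Km+0.702)/0.702 = 106(Km+19.8)/19.8.
30.63·Km + 21.5 = 5.354·Km + 106, so (30.63 − 5.354)·Km = 106 − 21.5.
Km = 84.50/25.27 = 3.34 μM; then Vmax = 21.5(3.34+0.702)/0.702 = 124 nmol·min⁻¹.

Km = 3.34 μM; Vmax = 124 nmol·min⁻¹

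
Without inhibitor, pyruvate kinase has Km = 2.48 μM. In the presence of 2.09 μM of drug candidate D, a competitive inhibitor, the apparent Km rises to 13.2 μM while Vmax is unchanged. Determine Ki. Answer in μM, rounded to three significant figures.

0.484 μM

Competitive: Km,app = α·Km with α = 1 + [I]/Ki.
α = Km,app/Km = 13.2/2.48 = 5.323.
Ki = [I]/(α − 1) = 2.09/4.323 = 0.484 μM.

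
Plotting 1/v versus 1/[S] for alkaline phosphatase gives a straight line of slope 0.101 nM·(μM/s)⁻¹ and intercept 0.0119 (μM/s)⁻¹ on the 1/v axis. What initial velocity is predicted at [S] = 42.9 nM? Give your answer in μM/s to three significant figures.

The y-intercept is 1/Vmax, so Vmax = 1/0.0119 = 84.0 μM/s.
The slope is Km/Vmax, so Km = 0.101 × 84.0 = 8.49 nM.
Then v = 84.0 × 42.9/(8.49 + 42.9) = 70.2 μM/s.

70.2 μM/s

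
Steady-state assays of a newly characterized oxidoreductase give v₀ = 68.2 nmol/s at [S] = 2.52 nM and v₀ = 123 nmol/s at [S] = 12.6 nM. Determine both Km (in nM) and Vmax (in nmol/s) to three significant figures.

From v = Vmax[S]/(Km+[S]), each point gives Vmax = v(Km+[S])/[S].
Equating: 68.2(Km+2.52)/2.52 = 123(Km+12.6)/12.6.
27.06·Km + 68.2 = 9.762·Km + 123, so (27.06 − 9.762)·Km = 123 − 68.2.
Km = 54.80/17.30 = 3.17 nM; then Vmax = 68.2(3.17+2.52)/2.52 = 154 nmol/s.

Km = 3.17 nM; Vmax = 154 nmol/s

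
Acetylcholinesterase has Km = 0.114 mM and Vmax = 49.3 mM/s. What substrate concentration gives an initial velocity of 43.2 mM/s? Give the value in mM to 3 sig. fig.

The required fractional saturation is v/Vmax = 43.2/49.3 = 0.8763.
Then [S]/(Km+[S]) = 0.8763 ⇒ [S] = 0.114 × 0.8763/(1 − 0.8763) = 0.807 mM.

0.807 mM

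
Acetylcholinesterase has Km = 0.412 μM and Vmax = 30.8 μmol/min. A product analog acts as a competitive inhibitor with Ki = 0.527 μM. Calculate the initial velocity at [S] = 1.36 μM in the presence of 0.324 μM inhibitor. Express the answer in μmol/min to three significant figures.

20.7 μmol/min

α = 1 + [I]/Ki = 1 + 0.324/0.527 = 1.615.
For a competitive inhibitor, Vmax is unchanged and the apparent Km becomes α·Km: Km,app = 0.665 μM, Vmax,app = 30.8 μmol/min.
v = Vmax,app·[S]/(Km,app + [S]) = 30.8 × 1.36/(0.665 + 1.36) = 20.7 μmol/min.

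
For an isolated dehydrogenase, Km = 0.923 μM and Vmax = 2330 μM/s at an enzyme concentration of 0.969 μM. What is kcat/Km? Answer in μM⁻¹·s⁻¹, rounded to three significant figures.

kcat = Vmax/[E]total = 2330/0.969 = 2400 s⁻¹.
kcat/Km = 2400/0.923 = 2610 μM⁻¹·s⁻¹.

2610 μM⁻¹·s⁻¹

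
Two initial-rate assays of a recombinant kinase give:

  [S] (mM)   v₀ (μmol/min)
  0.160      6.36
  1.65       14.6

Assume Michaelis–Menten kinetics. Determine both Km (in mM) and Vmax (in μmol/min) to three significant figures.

Km = 0.267 mM; Vmax = 17.0 μmol/min

From v = Vmax[S]/(Km+[S]), each point gives Vmax = v(Km+[S])/[S].
Equating: 6.36(Km+0.160)/0.160 = 14.6(Km+1.65)/1.65.
39.75·Km + 6.36 = 8.848·Km + 14.6, so (39.75 − 8.848)·Km = 14.6 − 6.36.
Km = 8.240/30.90 = 0.267 mM; then Vmax = 6.36(0.267+0.160)/0.160 = 17.0 μmol/min.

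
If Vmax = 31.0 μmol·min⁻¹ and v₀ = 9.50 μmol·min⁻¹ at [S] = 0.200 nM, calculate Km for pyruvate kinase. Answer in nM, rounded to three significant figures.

v/Vmax = 9.50/31.0 = 0.3065 = [S]/(Km+[S]).
So Km + [S] = [S]/0.3065 = 0.6526 nM, giving Km = 0.6526 − 0.200 = 0.453 nM.

0.453 nM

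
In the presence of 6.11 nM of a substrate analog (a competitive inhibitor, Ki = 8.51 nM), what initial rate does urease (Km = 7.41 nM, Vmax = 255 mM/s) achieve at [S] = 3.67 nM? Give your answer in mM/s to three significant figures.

57.1 mM/s

With α = 1 + [I]/Ki = 1 + 6.11/8.51 = 1.718, the competitive rate law is v = Vmax[S] / (αKm + [S]).
v = 255×3.67 / (1.718×7.41 + 3.67) = 935.8/16.40 = 57.1 mM/s.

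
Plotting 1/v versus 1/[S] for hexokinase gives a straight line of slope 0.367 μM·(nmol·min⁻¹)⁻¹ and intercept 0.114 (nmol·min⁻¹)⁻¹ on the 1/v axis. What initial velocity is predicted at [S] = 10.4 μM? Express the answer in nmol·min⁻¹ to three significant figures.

6.70 nmol·min⁻¹

The y-intercept is 1/Vmax, so Vmax = 1/0.114 = 8.77 nmol·min⁻¹.
The slope is Km/Vmax, so Km = 0.367 × 8.77 = 3.22 μM.
Then v = 8.77 × 10.4/(3.22 + 10.4) = 6.70 nmol·min⁻¹.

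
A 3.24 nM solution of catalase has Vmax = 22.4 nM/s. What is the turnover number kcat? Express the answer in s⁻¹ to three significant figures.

kcat = Vmax/[E]total = 22.4 nM/s / 3.24 nM = 6.91 s⁻¹.

6.91 s⁻¹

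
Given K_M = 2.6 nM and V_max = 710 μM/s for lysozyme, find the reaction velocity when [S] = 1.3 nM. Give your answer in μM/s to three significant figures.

[S]/(Km+[S]) = 1.3/3.900 = 0.3333, the fractional saturation.
v = 0.3333 × Vmax = 0.3333 × 710 = 237 μM/s.

237 μM/s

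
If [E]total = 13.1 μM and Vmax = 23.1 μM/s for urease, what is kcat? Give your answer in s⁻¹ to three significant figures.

1.76 s⁻¹

kcat = Vmax/[E]total = 23.1 μM/s / 13.1 μM = 1.76 s⁻¹.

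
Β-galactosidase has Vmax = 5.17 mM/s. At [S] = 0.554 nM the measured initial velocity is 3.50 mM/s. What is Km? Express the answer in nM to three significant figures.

From v = Vmax[S]/(Km+[S]), Km = [S](Vmax − v)/v.
Km = 0.554 × (5.17 − 3.50) / 3.50 = 0.9252/3.50 = 0.264 nM.

0.264 nM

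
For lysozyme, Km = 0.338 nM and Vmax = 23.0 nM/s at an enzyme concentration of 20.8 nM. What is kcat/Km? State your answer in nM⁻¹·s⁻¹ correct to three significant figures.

3.27 nM⁻¹·s⁻¹

kcat = Vmax/[E]total = 23.0/20.8 = 1.11 s⁻¹.
kcat/Km = 1.11/0.338 = 3.27 nM⁻¹·s⁻¹.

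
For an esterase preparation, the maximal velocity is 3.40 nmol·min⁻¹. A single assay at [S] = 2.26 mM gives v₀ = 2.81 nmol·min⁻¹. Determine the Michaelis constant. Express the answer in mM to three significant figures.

0.475 mM

v/Vmax = 2.81/3.40 = 0.8265 = [S]/(Km+[S]).
So Km + [S] = [S]/0.8265 = 2.735 mM, giving Km = 2.735 − 2.26 = 0.475 mM.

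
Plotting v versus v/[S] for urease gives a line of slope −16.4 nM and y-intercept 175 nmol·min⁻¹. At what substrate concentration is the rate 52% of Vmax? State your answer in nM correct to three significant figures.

The Eadie–Hofstee slope gives Km = 16.4 nM (slope = −Km).
v/Vmax = [S]/(Km+[S]) = 0.52 ⇒ [S] = Km·0.52/(1−0.52) = 16.4 × 1.083 = 17.8 nM.

17.8 nM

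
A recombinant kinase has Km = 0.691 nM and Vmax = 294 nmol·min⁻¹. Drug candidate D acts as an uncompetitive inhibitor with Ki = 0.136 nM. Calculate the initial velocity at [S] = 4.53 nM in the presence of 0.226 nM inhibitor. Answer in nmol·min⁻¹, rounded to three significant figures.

104 nmol·min⁻¹

With α = 1 + [I]/Ki = 1 + 0.226/0.136 = 2.662, the uncompetitive rate law is v = (Vmax/α)·[S] / (Km/α + [S]).
v = (294/2.662)×4.53 / (0.691/2.662 + 4.53) = 500.4/4.790 = 104 nmol·min⁻¹.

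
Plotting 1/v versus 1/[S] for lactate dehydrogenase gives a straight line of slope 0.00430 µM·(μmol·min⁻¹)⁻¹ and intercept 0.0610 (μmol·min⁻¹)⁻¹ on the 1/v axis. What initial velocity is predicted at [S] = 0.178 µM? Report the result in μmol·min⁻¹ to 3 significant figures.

11.7 μmol·min⁻¹

The y-intercept is 1/Vmax, so Vmax = 1/0.0610 = 16.4 μmol·min⁻¹.
The slope is Km/Vmax, so Km = 0.00430 × 16.4 = 0.0705 µM.
Then v = 16.4 × 0.178/(0.0705 + 0.178) = 11.7 μmol·min⁻¹.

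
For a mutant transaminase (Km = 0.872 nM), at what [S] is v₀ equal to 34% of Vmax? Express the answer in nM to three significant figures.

0.449 nM

v/Vmax = [S]/(Km+[S]) = 0.34, so [S] = Km·0.34/(1 − 0.34) = 0.872 × 0.5152.
[S] = 0.449 nM.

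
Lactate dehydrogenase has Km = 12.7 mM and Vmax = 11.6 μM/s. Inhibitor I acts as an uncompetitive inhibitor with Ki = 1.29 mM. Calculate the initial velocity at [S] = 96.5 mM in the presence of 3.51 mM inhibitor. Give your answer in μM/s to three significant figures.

3.01 μM/s

With α = 1 + [I]/Ki = 1 + 3.51/1.29 = 3.721, the uncompetitive rate law is v = (Vmax/α)·[S] / (Km/α + [S]).
v = (11.6/3.721)×96.5 / (12.7/3.721 + 96.5) = 300.8/99.91 = 3.01 μM/s.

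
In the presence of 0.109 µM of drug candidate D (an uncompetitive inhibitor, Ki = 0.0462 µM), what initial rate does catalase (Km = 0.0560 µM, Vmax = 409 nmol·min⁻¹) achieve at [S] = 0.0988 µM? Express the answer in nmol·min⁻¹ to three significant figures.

104 nmol·min⁻¹

α = 1 + [I]/Ki = 1 + 0.109/0.0462 = 3.359.
For an uncompetitive inhibitor, both parameters are divided by α, giving Vmax/α and Km/α: Km,app = 0.0167 µM, Vmax,app = 122 nmol·min⁻¹.
v = Vmax,app·[S]/(Km,app + [S]) = 122 × 0.0988/(0.0167 + 0.0988) = 104 nmol·min⁻¹.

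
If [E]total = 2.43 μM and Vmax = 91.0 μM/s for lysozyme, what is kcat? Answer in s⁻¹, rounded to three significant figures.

37.4 s⁻¹

kcat = Vmax/[E]total = 91.0 μM/s / 2.43 μM = 37.4 s⁻¹.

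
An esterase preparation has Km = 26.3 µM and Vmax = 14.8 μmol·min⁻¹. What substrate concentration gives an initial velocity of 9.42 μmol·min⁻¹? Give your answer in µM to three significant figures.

Rearranging v = Vmax[S]/(Km+[S]) gives [S] = Km·v/(Vmax − v).
[S] = 26.3 × 9.42 / (14.8 − 9.42) = 247.7/5.380 = 46.0 µM.

46.0 µM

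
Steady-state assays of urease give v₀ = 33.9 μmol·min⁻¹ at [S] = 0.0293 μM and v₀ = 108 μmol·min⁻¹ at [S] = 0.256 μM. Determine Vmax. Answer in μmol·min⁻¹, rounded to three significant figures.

151 μmol·min⁻¹

From v = Vmax[S]/(Km+[S]), each point gives Vmax = v(Km+[S])/[S].
Equating: 33.9(Km+0.0293)/0.0293 = 108(Km+0.256)/0.256.
1157·Km + 33.9 = 421.9·Km + 108, so (1157 − 421.9)·Km = 108 − 33.9.
Km = 74.10/735.1 = 0.101 μM; then Vmax = 33.9(0.101+0.0293)/0.0293 = 151 μmol·min⁻¹.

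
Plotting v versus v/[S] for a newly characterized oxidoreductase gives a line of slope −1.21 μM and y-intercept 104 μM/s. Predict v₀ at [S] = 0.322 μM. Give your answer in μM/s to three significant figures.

21.9 μM/s

In the Eadie–Hofstee form v = Vmax − Km·(v/[S]), the slope is −Km and the intercept is Vmax, so Km = 1.21 μM and Vmax = 104 μM/s.
v = 104 × 0.322/(1.21 + 0.322) = 21.9 μM/s.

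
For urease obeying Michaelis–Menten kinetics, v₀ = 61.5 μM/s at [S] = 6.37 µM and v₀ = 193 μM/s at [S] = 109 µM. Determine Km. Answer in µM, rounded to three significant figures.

In reciprocal form, 1/v = (Km/Vmax)·(1/[S]) + 1/Vmax. The two points give (1/[S], 1/v) = (0.1570, 0.01626) and (0.009174, 0.005181).
Slope = (0.01626 − 0.005181)/(0.1570 − 0.009174) = 0.07495; intercept = 0.01626 − 0.07495×0.1570 = 0.004494.
Vmax = 1/intercept = 223 μM/s; Km = slope × Vmax = 0.07495 × 223 = 16.7 µM.

16.7 µM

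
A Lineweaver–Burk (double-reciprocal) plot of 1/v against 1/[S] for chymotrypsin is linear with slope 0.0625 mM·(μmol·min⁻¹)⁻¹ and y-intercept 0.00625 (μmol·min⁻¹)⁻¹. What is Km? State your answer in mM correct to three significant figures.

y-intercept = 1/Vmax ⇒ Vmax = 160 μmol·min⁻¹; slope = Km/Vmax ⇒ Km = slope × Vmax.
Km = 0.0625 × 160 = 10.0 mM.

10.0 mM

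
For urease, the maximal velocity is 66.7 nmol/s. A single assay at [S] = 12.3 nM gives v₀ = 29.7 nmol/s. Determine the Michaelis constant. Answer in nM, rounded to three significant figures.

15.3 nM

From v = Vmax[S]/(Km+[S]), Km = [S](Vmax − v)/v.
Km = 12.3 × (66.7 − 29.7) / 29.7 = 455.1/29.7 = 15.3 nM.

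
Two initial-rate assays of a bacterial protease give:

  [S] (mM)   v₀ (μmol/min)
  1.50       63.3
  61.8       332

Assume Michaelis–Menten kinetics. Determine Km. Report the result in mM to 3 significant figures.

In reciprocal form, 1/v = (Km/Vmax)·(1/[S]) + 1/Vmax. The two points give (1/[S], 1/v) = (0.6667, 0.01580) and (0.01618, 0.003012).
Slope = (0.01580 − 0.003012)/(0.6667 − 0.01618) = 0.01966; intercept = 0.01580 − 0.01966×0.6667 = 0.002694.
Vmax = 1/intercept = 371 μmol/min; Km = slope × Vmax = 0.01966 × 371 = 7.30 mM.

7.30 mM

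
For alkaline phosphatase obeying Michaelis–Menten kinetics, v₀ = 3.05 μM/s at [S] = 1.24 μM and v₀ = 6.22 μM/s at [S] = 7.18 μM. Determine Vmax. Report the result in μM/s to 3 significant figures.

From v = Vmax[S]/(Km+[S]), each point gives Vmax = v(Km+[S])/[S].
Equating: 3.05(Km+1.24)/1.24 = 6.22(Km+7.18)/7.18.
2.460·Km + 3.05 = 0.8663·Km + 6.22, so (2.460 − 0.8663)·Km = 6.22 − 3.05.
Km = 3.170/1.593 = 1.99 μM; then Vmax = 3.05(1.99+1.24)/1.24 = 7.94 μM/s.

7.94 μM/s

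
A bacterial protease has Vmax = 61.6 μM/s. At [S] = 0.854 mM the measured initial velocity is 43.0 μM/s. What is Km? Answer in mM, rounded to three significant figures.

From v = Vmax[S]/(Km+[S]), Km = [S](Vmax − v)/v.
Km = 0.854 × (61.6 − 43.0) / 43.0 = 15.88/43.0 = 0.369 mM.

0.369 mM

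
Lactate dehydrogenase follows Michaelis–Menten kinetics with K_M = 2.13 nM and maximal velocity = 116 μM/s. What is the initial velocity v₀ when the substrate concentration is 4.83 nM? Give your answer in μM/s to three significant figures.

80.5 μM/s

[S]/(Km+[S]) = 4.83/6.960 = 0.6940, the fractional saturation.
v = 0.6940 × Vmax = 0.6940 × 116 = 80.5 μM/s.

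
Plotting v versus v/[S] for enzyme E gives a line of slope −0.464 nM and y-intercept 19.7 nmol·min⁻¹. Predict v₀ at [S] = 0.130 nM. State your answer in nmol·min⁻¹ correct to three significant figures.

In the Eadie–Hofstee form v = Vmax − Km·(v/[S]), the slope is −Km and the intercept is Vmax, so Km = 0.464 nM and Vmax = 19.7 nmol·min⁻¹.
v = 19.7 × 0.130/(0.464 + 0.130) = 4.31 nmol·min⁻¹.

4.31 nmol·min⁻¹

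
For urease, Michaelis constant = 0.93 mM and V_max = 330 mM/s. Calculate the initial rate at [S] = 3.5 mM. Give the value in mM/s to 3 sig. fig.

261 mM/s

v = Vmax·[S]/(Km + [S]) = 330 × 3.5 / (0.93 + 3.5)
  = 1155 / 4.430 = 261 mM/s.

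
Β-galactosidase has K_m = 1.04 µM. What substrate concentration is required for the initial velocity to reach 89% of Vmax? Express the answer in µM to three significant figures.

v/Vmax = [S]/(Km+[S]) = 0.89, so [S] = Km·0.89/(1 − 0.89) = 1.04 × 8.091.
[S] = 8.41 µM.

8.41 µM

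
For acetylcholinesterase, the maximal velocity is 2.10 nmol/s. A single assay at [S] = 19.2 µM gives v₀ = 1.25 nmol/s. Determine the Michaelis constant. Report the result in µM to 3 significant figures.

13.1 µM

From v = Vmax[S]/(Km+[S]), Km = [S](Vmax − v)/v.
Km = 19.2 × (2.10 − 1.25) / 1.25 = 16.32/1.25 = 13.1 µM.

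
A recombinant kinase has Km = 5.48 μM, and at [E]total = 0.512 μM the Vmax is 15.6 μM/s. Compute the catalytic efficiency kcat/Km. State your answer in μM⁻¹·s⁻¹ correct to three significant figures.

kcat = Vmax/[E]total = 15.6/0.512 = 30.5 s⁻¹.
kcat/Km = 30.5/5.48 = 5.56 μM⁻¹·s⁻¹.

5.56 μM⁻¹·s⁻¹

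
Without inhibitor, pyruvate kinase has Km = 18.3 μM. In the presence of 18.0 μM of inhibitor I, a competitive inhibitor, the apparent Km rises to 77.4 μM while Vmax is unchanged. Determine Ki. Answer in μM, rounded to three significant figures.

5.57 μM

Competitive: Km,app = α·Km with α = 1 + [I]/Ki.
α = Km,app/Km = 77.4/18.3 = 4.230.
Since α = 1 + [I]/Ki, [I]/Ki = 4.230 − 1 = 3.230 and Ki = 18.0/3.230 = 5.57 μM.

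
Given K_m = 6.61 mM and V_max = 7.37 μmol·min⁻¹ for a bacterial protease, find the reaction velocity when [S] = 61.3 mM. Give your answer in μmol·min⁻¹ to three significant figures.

v = Vmax·[S]/(Km + [S]) = 7.37 × 61.3 / (6.61 + 61.3)
  = 451.8 / 67.91 = 6.65 μmol·min⁻¹.

6.65 μmol·min⁻¹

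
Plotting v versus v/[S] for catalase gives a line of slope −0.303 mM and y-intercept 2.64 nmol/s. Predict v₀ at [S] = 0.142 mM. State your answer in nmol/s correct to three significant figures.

In the Eadie–Hofstee form v = Vmax − Km·(v/[S]), the slope is −Km and the intercept is Vmax, so Km = 0.303 mM and Vmax = 2.64 nmol/s.
v = 2.64 × 0.142/(0.303 + 0.142) = 0.842 nmol/s.

0.842 nmol/s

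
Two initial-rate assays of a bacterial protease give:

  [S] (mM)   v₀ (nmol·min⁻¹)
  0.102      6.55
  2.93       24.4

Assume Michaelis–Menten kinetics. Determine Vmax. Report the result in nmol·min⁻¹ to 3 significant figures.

From v = Vmax[S]/(Km+[S]), each point gives Vmax = v(Km+[S])/[S].
Equating: 6.55(Km+0.102)/0.102 = 24.4(Km+2.93)/2.93.
64.22·Km + 6.55 = 8.328·Km + 24.4, so (64.22 − 8.328)·Km = 24.4 − 6.55.
Km = 17.85/55.89 = 0.319 mM; then Vmax = 6.55(0.319+0.102)/0.102 = 27.1 nmol·min⁻¹.

27.1 nmol·min⁻¹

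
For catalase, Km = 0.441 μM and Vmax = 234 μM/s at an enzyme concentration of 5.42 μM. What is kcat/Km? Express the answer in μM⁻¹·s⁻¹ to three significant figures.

97.9 μM⁻¹·s⁻¹

kcat = Vmax/[E]total = 234/5.42 = 43.2 s⁻¹.
kcat/Km = 43.2/0.441 = 97.9 μM⁻¹·s⁻¹.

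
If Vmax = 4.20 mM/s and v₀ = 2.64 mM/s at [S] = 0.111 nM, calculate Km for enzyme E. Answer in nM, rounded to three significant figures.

From v = Vmax[S]/(Km+[S]), Km = [S](Vmax − v)/v.
Km = 0.111 × (4.20 − 2.64) / 2.64 = 0.1732/2.64 = 0.0656 nM.

0.0656 nM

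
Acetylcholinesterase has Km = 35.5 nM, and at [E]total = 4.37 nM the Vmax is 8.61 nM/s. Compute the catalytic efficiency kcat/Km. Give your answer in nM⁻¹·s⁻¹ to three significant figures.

0.0555 nM⁻¹·s⁻¹

kcat = Vmax/[E]total = 8.61/4.37 = 1.97 s⁻¹.
kcat/Km = 1.97/35.5 = 0.0555 nM⁻¹·s⁻¹.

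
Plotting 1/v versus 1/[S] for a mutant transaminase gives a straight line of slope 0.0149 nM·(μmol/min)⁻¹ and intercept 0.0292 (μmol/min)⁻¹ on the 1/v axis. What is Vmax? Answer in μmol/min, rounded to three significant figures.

The y-intercept of a Lineweaver–Burk plot equals 1/Vmax, so Vmax = 1/0.0292 = 34.2 μmol/min.

34.2 μmol/min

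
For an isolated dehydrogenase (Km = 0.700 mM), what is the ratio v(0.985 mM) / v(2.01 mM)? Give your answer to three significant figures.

0.788

Since Vmax cancels, v₂/v₁ = [S]₂(Km+[S]₁) / [S]₁(Km+[S]₂).
= 0.985×(0.700+2.01) / (2.01×(0.700+0.985)) = 2.669/3.387 = 0.788.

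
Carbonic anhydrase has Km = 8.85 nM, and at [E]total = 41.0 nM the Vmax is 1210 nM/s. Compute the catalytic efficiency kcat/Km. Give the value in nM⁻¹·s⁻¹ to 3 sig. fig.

3.33 nM⁻¹·s⁻¹

kcat = Vmax/[E]total = 1210/41.0 = 29.5 s⁻¹.
kcat/Km = 29.5/8.85 = 3.33 nM⁻¹·s⁻¹.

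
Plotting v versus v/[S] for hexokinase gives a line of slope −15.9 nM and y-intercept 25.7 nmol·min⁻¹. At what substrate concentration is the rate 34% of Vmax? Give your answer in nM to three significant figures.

8.19 nM

The Eadie–Hofstee slope gives Km = 15.9 nM (slope = −Km).
v/Vmax = [S]/(Km+[S]) = 0.34 ⇒ [S] = Km·0.34/(1−0.34) = 15.9 × 0.5152 = 8.19 nM.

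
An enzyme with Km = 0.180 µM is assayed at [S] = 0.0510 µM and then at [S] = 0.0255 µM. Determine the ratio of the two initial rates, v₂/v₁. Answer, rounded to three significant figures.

0.562

Since Vmax cancels, v₂/v₁ = [S]₂(Km+[S]₁) / [S]₁(Km+[S]₂).
= 0.0255×(0.180+0.0510) / (0.0510×(0.180+0.0255)) = 0.005890/0.01048 = 0.562.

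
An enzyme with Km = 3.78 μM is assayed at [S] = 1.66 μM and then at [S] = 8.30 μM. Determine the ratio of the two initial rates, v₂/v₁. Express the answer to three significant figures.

2.25

The fractional saturations are [S]/(Km+[S]) = 1.66/5.440 = 0.3051 and 8.30/12.08 = 0.6871.
v₂/v₁ is just their ratio: 0.6871/0.3051 = 2.25.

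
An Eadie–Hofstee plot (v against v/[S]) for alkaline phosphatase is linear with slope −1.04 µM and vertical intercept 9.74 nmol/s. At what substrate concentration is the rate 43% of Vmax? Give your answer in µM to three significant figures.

The Eadie–Hofstee slope gives Km = 1.04 µM (slope = −Km).
v/Vmax = [S]/(Km+[S]) = 0.43 ⇒ [S] = Km·0.43/(1−0.43) = 1.04 × 0.7544 = 0.785 µM.

0.785 µM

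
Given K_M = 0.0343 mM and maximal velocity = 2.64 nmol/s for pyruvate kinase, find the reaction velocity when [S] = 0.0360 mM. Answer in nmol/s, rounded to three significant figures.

1.35 nmol/s

[S]/(Km+[S]) = 0.0360/0.07030 = 0.5121, the fractional saturation.
v = 0.5121 × Vmax = 0.5121 × 2.64 = 1.35 nmol/s.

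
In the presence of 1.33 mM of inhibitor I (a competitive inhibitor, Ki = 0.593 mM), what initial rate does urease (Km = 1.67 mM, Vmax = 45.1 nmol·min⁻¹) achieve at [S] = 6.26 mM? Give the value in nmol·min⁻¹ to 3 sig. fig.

α = 1 + [I]/Ki = 1 + 1.33/0.593 = 3.243.
For a competitive inhibitor, Vmax is unchanged and the apparent Km becomes α·Km: Km,app = 5.42 mM, Vmax,app = 45.1 nmol·min⁻¹.
v = Vmax,app·[S]/(Km,app + [S]) = 45.1 × 6.26/(5.42 + 6.26) = 24.2 nmol·min⁻¹.

24.2 nmol·min⁻¹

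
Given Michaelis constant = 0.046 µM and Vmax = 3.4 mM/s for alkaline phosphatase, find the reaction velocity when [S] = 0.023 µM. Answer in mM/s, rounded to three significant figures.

1.13 mM/s

[S]/(Km+[S]) = 0.023/0.06900 = 0.3333, the fractional saturation.
v = 0.3333 × Vmax = 0.3333 × 3.4 = 1.13 mM/s.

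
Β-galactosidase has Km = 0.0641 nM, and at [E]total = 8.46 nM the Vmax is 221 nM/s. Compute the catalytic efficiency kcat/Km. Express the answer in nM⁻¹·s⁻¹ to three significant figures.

kcat = Vmax/[E]total = 221/8.46 = 26.1 s⁻¹.
kcat/Km = 26.1/0.0641 = 408 nM⁻¹·s⁻¹.

408 nM⁻¹·s⁻¹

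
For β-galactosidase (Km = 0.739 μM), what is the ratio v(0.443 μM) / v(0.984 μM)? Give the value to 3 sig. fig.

The fractional saturations are [S]/(Km+[S]) = 0.984/1.723 = 0.5711 and 0.443/1.182 = 0.3748.
v₂/v₁ is just their ratio: 0.3748/0.5711 = 0.656.

0.656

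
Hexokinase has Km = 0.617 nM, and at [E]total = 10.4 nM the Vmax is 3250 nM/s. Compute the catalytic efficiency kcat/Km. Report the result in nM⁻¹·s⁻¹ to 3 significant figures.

kcat = Vmax/[E]total = 3250/10.4 = 312 s⁻¹.
kcat/Km = 312/0.617 = 506 nM⁻¹·s⁻¹.

506 nM⁻¹·s⁻¹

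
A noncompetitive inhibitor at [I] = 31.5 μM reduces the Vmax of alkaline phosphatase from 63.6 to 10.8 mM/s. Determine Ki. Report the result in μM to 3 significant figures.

6.44 μM

Noncompetitive: Vmax,app = Vmax/α with α = 1 + [I]/Ki.
α = Vmax/Vmax,app = 63.6/10.8 = 5.889.
Ki = [I]/(α − 1) = 31.5/4.889 = 6.44 μM.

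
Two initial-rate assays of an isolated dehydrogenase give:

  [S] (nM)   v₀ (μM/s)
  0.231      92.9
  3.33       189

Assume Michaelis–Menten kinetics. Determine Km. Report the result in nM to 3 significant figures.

In reciprocal form, 1/v = (Km/Vmax)·(1/[S]) + 1/Vmax. The two points give (1/[S], 1/v) = (4.329, 0.01076) and (0.3003, 0.005291).
Slope = (0.01076 − 0.005291)/(4.329 − 0.3003) = 0.001359; intercept = 0.01076 − 0.001359×4.329 = 0.004883.
Vmax = 1/intercept = 205 μM/s; Km = slope × Vmax = 0.001359 × 205 = 0.278 nM.

0.278 nM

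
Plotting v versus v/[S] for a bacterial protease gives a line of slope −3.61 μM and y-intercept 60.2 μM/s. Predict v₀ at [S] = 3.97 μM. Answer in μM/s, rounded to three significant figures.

In the Eadie–Hofstee form v = Vmax − Km·(v/[S]), the slope is −Km and the intercept is Vmax, so Km = 3.61 μM and Vmax = 60.2 μM/s.
v = 60.2 × 3.97/(3.61 + 3.97) = 31.5 μM/s.

31.5 μM/s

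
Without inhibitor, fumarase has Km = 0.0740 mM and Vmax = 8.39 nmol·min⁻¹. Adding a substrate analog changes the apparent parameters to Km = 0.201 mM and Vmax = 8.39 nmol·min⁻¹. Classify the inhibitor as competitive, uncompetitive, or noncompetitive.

competitive

Km increases (0.0740 → 0.201 mM) while Vmax is unchanged — the hallmark of competitive inhibition.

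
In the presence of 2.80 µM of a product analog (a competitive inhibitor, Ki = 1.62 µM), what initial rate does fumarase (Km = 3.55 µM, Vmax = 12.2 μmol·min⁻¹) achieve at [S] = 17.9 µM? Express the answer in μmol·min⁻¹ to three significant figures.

With α = 1 + [I]/Ki = 1 + 2.80/1.62 = 2.728, the competitive rate law is v = Vmax[S] / (αKm + [S]).
v = 12.2×17.9 / (2.728×3.55 + 17.9) = 218.4/27.59 = 7.92 μmol·min⁻¹.

7.92 μmol·min⁻¹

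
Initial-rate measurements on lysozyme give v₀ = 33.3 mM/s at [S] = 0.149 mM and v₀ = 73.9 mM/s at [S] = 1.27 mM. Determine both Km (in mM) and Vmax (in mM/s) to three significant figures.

Km = 0.246 mM; Vmax = 88.2 mM/s

In reciprocal form, 1/v = (Km/Vmax)·(1/[S]) + 1/Vmax. The two points give (1/[S], 1/v) = (6.711, 0.03003) and (0.7874, 0.01353).
Slope = (0.03003 − 0.01353)/(6.711 − 0.7874) = 0.002785; intercept = 0.03003 − 0.002785×6.711 = 0.01134.
Vmax = 1/intercept = 88.2 mM/s; Km = slope × Vmax = 0.002785 × 88.2 = 0.246 mM.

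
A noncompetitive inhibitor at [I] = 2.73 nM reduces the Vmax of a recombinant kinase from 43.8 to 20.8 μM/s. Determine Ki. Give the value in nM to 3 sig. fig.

2.47 nM

Noncompetitive: Vmax,app = Vmax/α with α = 1 + [I]/Ki.
α = Vmax/Vmax,app = 43.8/20.8 = 2.106.
Since α = 1 + [I]/Ki, [I]/Ki = 2.106 − 1 = 1.106 and Ki = 2.73/1.106 = 2.47 nM.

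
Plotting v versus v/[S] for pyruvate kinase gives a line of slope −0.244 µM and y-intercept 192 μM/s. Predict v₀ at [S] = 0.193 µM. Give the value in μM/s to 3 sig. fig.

84.8 μM/s

In the Eadie–Hofstee form v = Vmax − Km·(v/[S]), the slope is −Km and the intercept is Vmax, so Km = 0.244 µM and Vmax = 192 μM/s.
v = 192 × 0.193/(0.244 + 0.193) = 84.8 μM/s.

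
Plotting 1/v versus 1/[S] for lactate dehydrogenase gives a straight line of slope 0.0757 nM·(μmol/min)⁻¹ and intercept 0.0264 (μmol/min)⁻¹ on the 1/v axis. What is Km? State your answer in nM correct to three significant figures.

y-intercept = 1/Vmax ⇒ Vmax = 37.9 μmol/min; slope = Km/Vmax ⇒ Km = slope × Vmax.
Km = 0.0757 × 37.9 = 2.87 nM.

2.87 nM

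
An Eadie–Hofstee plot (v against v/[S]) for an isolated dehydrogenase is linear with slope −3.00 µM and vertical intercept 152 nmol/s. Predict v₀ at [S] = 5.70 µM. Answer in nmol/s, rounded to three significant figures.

99.6 nmol/s

In the Eadie–Hofstee form v = Vmax − Km·(v/[S]), the slope is −Km and the intercept is Vmax, so Km = 3.00 µM and Vmax = 152 nmol/s.
v = 152 × 5.70/(3.00 + 5.70) = 99.6 nmol/s.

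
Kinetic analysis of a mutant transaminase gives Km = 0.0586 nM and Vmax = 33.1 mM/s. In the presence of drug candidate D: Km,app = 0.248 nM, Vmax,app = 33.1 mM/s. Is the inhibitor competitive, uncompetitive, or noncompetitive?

competitive

Km increases (0.0586 → 0.248 nM) while Vmax is unchanged — the hallmark of competitive inhibition.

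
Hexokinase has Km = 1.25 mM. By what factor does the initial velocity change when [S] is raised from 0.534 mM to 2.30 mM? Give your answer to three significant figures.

2.16

Since Vmax cancels, v₂/v₁ = [S]₂(Km+[S]₁) / [S]₁(Km+[S]₂).
= 2.30×(1.25+0.534) / (0.534×(1.25+2.30)) = 4.103/1.896 = 2.16.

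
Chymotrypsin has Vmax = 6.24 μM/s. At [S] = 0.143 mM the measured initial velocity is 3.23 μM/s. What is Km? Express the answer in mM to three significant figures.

0.133 mM

From v = Vmax[S]/(Km+[S]), Km = [S](Vmax − v)/v.
Km = 0.143 × (6.24 − 3.23) / 3.23 = 0.4304/3.23 = 0.133 mM.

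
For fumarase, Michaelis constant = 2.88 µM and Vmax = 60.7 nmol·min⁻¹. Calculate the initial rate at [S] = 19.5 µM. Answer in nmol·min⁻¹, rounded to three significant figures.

v = Vmax·[S]/(Km + [S]) = 60.7 × 19.5 / (2.88 + 19.5)
  = 1184 / 22.38 = 52.9 nmol·min⁻¹.

52.9 nmol·min⁻¹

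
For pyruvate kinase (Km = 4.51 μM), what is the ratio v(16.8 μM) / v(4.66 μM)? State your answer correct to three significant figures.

The fractional saturations are [S]/(Km+[S]) = 4.66/9.170 = 0.5082 and 16.8/21.31 = 0.7884.
v₂/v₁ is just their ratio: 0.7884/0.5082 = 1.55.

1.55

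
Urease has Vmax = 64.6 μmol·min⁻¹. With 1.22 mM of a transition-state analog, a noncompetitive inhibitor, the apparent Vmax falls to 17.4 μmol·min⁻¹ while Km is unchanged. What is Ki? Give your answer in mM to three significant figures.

Noncompetitive: Vmax,app = Vmax/α with α = 1 + [I]/Ki.
α = Vmax/Vmax,app = 64.6/17.4 = 3.713.
Ki = [I]/(α − 1) = 1.22/2.713 = 0.450 mM.

0.450 mM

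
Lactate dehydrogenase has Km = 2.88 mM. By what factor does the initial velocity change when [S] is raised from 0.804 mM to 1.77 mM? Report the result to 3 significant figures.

Since Vmax cancels, v₂/v₁ = [S]₂(Km+[S]₁) / [S]₁(Km+[S]₂).
= 1.77×(2.88+0.804) / (0.804×(2.88+1.77)) = 6.521/3.739 = 1.74.

1.74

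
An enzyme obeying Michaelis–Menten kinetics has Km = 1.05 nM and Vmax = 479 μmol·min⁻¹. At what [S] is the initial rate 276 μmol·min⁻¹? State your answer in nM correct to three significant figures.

1.43 nM

Rearranging v = Vmax[S]/(Km+[S]) gives [S] = Km·v/(Vmax − v).
[S] = 1.05 × 276 / (479 − 276) = 289.8/203.0 = 1.43 nM.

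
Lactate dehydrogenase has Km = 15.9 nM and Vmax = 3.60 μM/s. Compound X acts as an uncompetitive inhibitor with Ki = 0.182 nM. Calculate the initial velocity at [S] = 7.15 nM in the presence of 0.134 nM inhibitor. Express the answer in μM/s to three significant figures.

0.909 μM/s

α = 1 + [I]/Ki = 1 + 0.134/0.182 = 1.736.
For an uncompetitive inhibitor, both parameters are divided by α, giving Vmax/α and Km/α: Km,app = 9.16 nM, Vmax,app = 2.07 μM/s.
v = Vmax,app·[S]/(Km,app + [S]) = 2.07 × 7.15/(9.16 + 7.15) = 0.909 μM/s.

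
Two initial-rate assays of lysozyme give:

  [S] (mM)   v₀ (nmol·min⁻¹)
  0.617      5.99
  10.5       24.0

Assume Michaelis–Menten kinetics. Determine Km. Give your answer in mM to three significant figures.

2.43 mM

In reciprocal form, 1/v = (Km/Vmax)·(1/[S]) + 1/Vmax. The two points give (1/[S], 1/v) = (1.621, 0.1669) and (0.09524, 0.04167).
Slope = (0.1669 − 0.04167)/(1.621 − 0.09524) = 0.08212; intercept = 0.1669 − 0.08212×1.621 = 0.03385.
Vmax = 1/intercept = 29.5 nmol·min⁻¹; Km = slope × Vmax = 0.08212 × 29.5 = 2.43 mM.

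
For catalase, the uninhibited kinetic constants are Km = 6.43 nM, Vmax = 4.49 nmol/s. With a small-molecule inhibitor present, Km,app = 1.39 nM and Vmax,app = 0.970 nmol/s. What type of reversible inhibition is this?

Both Km and Vmax decrease by the same factor (~4.63-fold) — characteristic of uncompetitive inhibition.

uncompetitive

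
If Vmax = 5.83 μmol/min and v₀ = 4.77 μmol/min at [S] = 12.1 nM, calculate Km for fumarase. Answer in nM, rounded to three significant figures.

From v = Vmax[S]/(Km+[S]), Km = [S](Vmax − v)/v.
Km = 12.1 × (5.83 − 4.77) / 4.77 = 12.83/4.77 = 2.69 nM.

2.69 nM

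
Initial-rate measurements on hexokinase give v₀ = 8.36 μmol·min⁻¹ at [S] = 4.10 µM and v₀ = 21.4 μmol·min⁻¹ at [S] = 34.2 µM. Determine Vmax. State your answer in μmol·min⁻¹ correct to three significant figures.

27.2 μmol·min⁻¹

In reciprocal form, 1/v = (Km/Vmax)·(1/[S]) + 1/Vmax. The two points give (1/[S], 1/v) = (0.2439, 0.1196) and (0.02924, 0.04673).
Slope = (0.1196 − 0.04673)/(0.2439 − 0.02924) = 0.3395; intercept = 0.1196 − 0.3395×0.2439 = 0.03680.
Vmax = 1/intercept = 27.2 μmol·min⁻¹; Km = slope × Vmax = 0.3395 × 27.2 = 9.23 µM.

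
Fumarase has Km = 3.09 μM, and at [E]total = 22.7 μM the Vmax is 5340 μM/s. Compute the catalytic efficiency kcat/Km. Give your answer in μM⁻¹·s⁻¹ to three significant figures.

kcat = Vmax/[E]total = 5340/22.7 = 235 s⁻¹.
kcat/Km = 235/3.09 = 76.1 μM⁻¹·s⁻¹.

76.1 μM⁻¹·s⁻¹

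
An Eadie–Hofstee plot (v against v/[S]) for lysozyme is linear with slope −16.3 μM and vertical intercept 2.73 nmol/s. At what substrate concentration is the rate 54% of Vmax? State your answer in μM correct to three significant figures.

The Eadie–Hofstee slope gives Km = 16.3 μM (slope = −Km).
v/Vmax = [S]/(Km+[S]) = 0.54 ⇒ [S] = Km·0.54/(1−0.54) = 16.3 × 1.174 = 19.1 μM.

19.1 μM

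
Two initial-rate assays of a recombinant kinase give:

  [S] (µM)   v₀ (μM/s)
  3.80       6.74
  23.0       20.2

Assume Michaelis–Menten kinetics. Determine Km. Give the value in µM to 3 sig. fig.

15.0 µM

From v = Vmax[S]/(Km+[S]), each point gives Vmax = v(Km+[S])/[S].
Equating: 6.74(Km+3.80)/3.80 = 20.2(Km+23.0)/23.0.
1.774·Km + 6.74 = 0.8783·Km + 20.2, so (1.774 − 0.8783)·Km = 20.2 − 6.74.
Km = 13.46/0.8954 = 15.0 µM; then Vmax = 6.74(15.0+3.80)/3.80 = 33.4 μM/s.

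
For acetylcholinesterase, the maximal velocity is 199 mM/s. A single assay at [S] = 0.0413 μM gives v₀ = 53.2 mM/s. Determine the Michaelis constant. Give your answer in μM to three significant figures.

0.113 μM

v/Vmax = 53.2/199 = 0.2673 = [S]/(Km+[S]).
So Km + [S] = [S]/0.2673 = 0.1545 μM, giving Km = 0.1545 − 0.0413 = 0.113 μM.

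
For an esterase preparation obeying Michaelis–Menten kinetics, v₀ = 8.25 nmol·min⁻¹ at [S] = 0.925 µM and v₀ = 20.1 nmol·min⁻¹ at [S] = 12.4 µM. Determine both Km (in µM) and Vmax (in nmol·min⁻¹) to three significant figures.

Km = 1.62 µM; Vmax = 22.7 nmol·min⁻¹

From v = Vmax[S]/(Km+[S]), each point gives Vmax = v(Km+[S])/[S].
Equating: 8.25(Km+0.925)/0.925 = 20.1(Km+12.4)/12.4.
8.919·Km + 8.25 = 1.621·Km + 20.1, so (8.919 − 1.621)·Km = 20.1 − 8.25.
Km = 11.85/7.298 = 1.62 µM; then Vmax = 8.25(1.62+0.925)/0.925 = 22.7 nmol·min⁻¹.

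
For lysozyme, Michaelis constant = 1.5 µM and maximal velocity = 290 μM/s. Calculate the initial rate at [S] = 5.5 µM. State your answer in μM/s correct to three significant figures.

228 μM/s

v = Vmax·[S]/(Km + [S]) = 290 × 5.5 / (1.5 + 5.5)
  = 1595 / 7.000 = 228 μM/s.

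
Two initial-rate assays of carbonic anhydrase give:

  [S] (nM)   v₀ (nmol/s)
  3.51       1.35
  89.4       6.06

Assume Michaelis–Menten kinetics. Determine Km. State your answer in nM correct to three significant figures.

14.9 nM

From v = Vmax[S]/(Km+[S]), each point gives Vmax = v(Km+[S])/[S].
Equating: 1.35(Km+3.51)/3.51 = 6.06(Km+89.4)/89.4.
0.3846·Km + 1.35 = 0.06779·Km + 6.06, so (0.3846 − 0.06779)·Km = 6.06 − 1.35.
Km = 4.710/0.3168 = 14.9 nM; then Vmax = 1.35(14.9+3.51)/3.51 = 7.07 nmol/s.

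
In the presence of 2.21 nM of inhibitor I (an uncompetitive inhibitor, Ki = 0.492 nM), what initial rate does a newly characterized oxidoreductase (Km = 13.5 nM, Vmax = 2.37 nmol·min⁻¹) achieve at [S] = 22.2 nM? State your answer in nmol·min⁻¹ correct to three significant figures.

0.389 nmol·min⁻¹

With α = 1 + [I]/Ki = 1 + 2.21/0.492 = 5.492, the uncompetitive rate law is v = (Vmax/α)·[S] / (Km/α + [S]).
v = (2.37/5.492)×22.2 / (13.5/5.492 + 22.2) = 9.580/24.66 = 0.389 nmol·min⁻¹.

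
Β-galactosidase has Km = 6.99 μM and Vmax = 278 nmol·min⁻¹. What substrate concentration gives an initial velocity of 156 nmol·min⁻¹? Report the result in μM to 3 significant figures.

The required fractional saturation is v/Vmax = 156/278 = 0.5612.
Then [S]/(Km+[S]) = 0.5612 ⇒ [S] = 6.99 × 0.5612/(1 − 0.5612) = 8.94 μM.

8.94 μM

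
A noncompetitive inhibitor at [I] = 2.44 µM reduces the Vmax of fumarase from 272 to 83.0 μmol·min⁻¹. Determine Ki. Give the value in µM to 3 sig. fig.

1.07 µM

Noncompetitive: Vmax,app = Vmax/α with α = 1 + [I]/Ki.
α = Vmax/Vmax,app = 272/83.0 = 3.277.
Ki = [I]/(α − 1) = 2.44/2.277 = 1.07 µM.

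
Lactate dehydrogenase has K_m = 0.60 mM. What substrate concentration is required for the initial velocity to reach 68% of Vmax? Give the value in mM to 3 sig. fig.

v/Vmax = [S]/(Km+[S]) = 0.68, so [S] = Km·0.68/(1 − 0.68) = 0.60 × 2.125.
[S] = 1.28 mM.

1.28 mM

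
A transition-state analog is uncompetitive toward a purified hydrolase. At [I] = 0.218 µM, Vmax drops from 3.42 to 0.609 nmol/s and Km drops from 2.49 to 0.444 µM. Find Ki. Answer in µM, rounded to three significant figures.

Uncompetitive: Vmax,app = Vmax/α (and Km,app = Km/α) with α = 1 + [I]/Ki.
α = Vmax/Vmax,app = 3.42/0.609 = 5.616.
Since α = 1 + [I]/Ki, [I]/Ki = 5.616 − 1 = 4.616 and Ki = 0.218/4.616 = 0.0472 µM.

0.0472 µM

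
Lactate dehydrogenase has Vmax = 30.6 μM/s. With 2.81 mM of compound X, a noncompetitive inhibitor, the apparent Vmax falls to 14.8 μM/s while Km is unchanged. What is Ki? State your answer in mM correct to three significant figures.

2.63 mM

Noncompetitive: Vmax,app = Vmax/α with α = 1 + [I]/Ki.
α = Vmax/Vmax,app = 30.6/14.8 = 2.068.
Since α = 1 + [I]/Ki, [I]/Ki = 2.068 − 1 = 1.068 and Ki = 2.81/1.068 = 2.63 mM.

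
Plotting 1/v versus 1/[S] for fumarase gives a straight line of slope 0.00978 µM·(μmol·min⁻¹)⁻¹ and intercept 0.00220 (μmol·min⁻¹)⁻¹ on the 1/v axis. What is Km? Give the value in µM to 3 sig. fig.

4.45 µM

y-intercept = 1/Vmax ⇒ Vmax = 455 μmol·min⁻¹; slope = Km/Vmax ⇒ Km = slope × Vmax.
Km = 0.00978 × 455 = 4.45 µM.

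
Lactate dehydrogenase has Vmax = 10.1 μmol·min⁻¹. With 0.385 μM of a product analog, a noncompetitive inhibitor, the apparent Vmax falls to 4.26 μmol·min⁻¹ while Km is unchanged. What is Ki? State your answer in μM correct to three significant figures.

Noncompetitive: Vmax,app = Vmax/α with α = 1 + [I]/Ki.
α = Vmax/Vmax,app = 10.1/4.26 = 2.371.
Since α = 1 + [I]/Ki, [I]/Ki = 2.371 − 1 = 1.371 and Ki = 0.385/1.371 = 0.281 μM.

0.281 μM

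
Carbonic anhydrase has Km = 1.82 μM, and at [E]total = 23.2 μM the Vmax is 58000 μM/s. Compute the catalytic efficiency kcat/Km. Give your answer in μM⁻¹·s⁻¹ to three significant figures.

1370 μM⁻¹·s⁻¹

kcat = Vmax/[E]total = 58000/23.2 = 2500 s⁻¹.
kcat/Km = 2500/1.82 = 1370 μM⁻¹·s⁻¹.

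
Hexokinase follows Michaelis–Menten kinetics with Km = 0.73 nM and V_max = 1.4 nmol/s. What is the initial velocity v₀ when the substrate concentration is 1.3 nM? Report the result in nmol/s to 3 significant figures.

0.897 nmol/s

v = Vmax·[S]/(Km + [S]) = 1.4 × 1.3 / (0.73 + 1.3)
  = 1.820 / 2.030 = 0.897 nmol/s.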